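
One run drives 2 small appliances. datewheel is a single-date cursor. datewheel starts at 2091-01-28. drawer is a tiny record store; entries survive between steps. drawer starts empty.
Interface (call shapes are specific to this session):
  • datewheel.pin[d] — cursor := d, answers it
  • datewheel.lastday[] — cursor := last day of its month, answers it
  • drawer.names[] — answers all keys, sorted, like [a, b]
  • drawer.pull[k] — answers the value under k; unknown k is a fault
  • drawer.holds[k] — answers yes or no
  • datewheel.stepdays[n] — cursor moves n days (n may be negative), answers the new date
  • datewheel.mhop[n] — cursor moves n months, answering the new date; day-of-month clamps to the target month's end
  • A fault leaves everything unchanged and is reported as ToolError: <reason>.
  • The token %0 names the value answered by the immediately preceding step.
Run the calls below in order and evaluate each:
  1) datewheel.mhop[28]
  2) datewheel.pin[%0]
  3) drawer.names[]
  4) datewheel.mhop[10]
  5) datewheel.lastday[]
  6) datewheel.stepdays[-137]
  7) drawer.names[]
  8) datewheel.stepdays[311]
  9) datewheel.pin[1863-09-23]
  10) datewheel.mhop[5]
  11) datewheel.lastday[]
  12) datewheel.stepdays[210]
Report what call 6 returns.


-> datewheel.mhop(n→28)
<- 2093-05-28
-> datewheel.pin(d→%0)
<- 2093-05-28
-> drawer.names()
<- []
-> datewheel.mhop(n→10)
<- 2094-03-28
-> datewheel.lastday()
<- 2094-03-31
-> datewheel.stepdays(n→-137)
<- 2093-11-14
-> drawer.names()
<- []
-> datewheel.stepdays(n→311)
<- 2094-09-21
-> datewheel.pin(d→1863-09-23)
<- 1863-09-23
-> datewheel.mhop(n→5)
<- 1864-02-23
-> datewheel.lastday()
<- 1864-02-29
-> datewheel.stepdays(n→210)
<- 1864-09-26

Answer: 2093-11-14


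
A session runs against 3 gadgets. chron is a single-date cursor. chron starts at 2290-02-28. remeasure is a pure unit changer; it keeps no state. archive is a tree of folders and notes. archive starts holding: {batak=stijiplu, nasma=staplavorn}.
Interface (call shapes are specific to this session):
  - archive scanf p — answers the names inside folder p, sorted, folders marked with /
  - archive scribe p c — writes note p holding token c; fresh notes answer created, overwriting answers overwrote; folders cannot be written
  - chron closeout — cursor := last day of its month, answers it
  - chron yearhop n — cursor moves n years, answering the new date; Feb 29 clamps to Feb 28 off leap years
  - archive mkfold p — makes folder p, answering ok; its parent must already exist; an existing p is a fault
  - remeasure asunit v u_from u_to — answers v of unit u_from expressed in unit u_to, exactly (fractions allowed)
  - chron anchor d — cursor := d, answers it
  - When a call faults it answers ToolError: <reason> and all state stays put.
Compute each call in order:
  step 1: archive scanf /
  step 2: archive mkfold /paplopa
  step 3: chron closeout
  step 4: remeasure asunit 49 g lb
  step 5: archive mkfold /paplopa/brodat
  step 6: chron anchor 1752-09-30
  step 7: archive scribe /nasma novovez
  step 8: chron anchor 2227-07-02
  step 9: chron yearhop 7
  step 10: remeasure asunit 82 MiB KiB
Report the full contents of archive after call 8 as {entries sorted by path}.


>> archive scanf(p→/)
<< [batak, nasma]
>> archive mkfold(p→/paplopa)
<< ok
>> chron closeout()
<< 2290-02-28
>> remeasure asunit(v→49, u_from→g, u_to→lb)
<< 700000/6479891
>> archive mkfold(p→/paplopa/brodat)
<< ok
>> chron anchor(d→1752-09-30)
<< 1752-09-30
>> archive scribe(p→/nasma, c→novovez)
<< overwrote
>> chron anchor(d→2227-07-02)
<< 2227-07-02
>> chron yearhop(n→7)
<< 2234-07-02
>> remeasure asunit(v→82, u_from→MiB, u_to→KiB)
<< 83968

Answer: {batak=stijiplu, nasma=novovez, paplopa/, paplopa/brodat/}


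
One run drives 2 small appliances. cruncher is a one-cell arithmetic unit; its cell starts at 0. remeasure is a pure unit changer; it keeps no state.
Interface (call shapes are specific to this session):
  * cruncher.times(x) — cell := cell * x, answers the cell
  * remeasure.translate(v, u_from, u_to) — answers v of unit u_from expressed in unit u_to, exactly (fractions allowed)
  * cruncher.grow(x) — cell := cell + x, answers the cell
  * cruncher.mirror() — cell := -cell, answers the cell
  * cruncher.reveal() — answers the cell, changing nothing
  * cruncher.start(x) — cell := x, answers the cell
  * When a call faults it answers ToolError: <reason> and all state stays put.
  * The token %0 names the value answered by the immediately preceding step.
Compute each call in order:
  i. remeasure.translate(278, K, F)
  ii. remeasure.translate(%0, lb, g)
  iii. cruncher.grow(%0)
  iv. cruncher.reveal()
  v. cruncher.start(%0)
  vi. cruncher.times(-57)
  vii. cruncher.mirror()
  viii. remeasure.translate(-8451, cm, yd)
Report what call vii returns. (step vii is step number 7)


·→ translate(278, K, F)
·← 4073/100
·→ translate(%0, lb, g)
·← 184748172301/10000000
·→ grow(%0)
·← 184748172301/10000000
·→ reveal()
·← 184748172301/10000000
·→ start(%0)
·← 184748172301/10000000
·→ times(-57)
·← -10530645821157/10000000
·→ mirror()
·← 10530645821157/10000000
·→ translate(-8451, cm, yd)
·← -23475/254

Answer: 10530645821157/10000000


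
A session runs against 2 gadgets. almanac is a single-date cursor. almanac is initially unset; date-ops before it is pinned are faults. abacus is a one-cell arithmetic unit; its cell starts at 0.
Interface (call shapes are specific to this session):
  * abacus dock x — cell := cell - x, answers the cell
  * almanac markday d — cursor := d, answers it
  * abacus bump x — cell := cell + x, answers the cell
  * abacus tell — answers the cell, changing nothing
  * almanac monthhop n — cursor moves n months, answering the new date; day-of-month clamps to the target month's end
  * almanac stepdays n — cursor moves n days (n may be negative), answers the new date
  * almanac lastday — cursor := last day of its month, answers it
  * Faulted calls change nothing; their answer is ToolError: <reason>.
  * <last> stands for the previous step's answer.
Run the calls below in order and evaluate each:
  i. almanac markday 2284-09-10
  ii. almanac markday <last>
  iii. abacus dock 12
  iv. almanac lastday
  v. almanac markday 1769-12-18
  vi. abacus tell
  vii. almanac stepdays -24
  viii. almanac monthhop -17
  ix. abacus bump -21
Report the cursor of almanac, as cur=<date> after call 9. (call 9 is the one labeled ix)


→ almanac markday(d=2284-09-10)
← 2284-09-10
→ almanac markday(d=<last>)
← 2284-09-10
→ abacus dock(x=12)
← -12
→ almanac lastday()
← 2284-09-30
→ almanac markday(d=1769-12-18)
← 1769-12-18
→ abacus tell()
← -12
→ almanac stepdays(n=-24)
← 1769-11-24
→ almanac monthhop(n=-17)
← 1768-06-24
→ abacus bump(x=-21)
← -33

Answer: cur=1768-06-24


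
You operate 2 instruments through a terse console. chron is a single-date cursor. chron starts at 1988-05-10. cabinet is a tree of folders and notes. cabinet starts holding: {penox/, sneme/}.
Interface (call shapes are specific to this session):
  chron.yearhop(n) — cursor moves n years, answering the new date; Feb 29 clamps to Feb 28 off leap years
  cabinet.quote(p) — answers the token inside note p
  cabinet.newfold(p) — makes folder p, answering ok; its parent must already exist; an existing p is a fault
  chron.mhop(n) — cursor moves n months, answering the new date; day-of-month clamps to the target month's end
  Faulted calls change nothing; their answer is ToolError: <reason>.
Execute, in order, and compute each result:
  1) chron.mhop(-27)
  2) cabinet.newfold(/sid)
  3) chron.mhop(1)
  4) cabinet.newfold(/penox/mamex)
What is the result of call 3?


Then chron.mhop on -27, yielding 1986-02-10.
Now I run cabinet.newfold on /sid, and observe ok.
I use chron.mhop on 1, and get 1986-03-10.
Using cabinet.newfold on /penox/mamex, which returns ok.

Answer: 1986-03-10


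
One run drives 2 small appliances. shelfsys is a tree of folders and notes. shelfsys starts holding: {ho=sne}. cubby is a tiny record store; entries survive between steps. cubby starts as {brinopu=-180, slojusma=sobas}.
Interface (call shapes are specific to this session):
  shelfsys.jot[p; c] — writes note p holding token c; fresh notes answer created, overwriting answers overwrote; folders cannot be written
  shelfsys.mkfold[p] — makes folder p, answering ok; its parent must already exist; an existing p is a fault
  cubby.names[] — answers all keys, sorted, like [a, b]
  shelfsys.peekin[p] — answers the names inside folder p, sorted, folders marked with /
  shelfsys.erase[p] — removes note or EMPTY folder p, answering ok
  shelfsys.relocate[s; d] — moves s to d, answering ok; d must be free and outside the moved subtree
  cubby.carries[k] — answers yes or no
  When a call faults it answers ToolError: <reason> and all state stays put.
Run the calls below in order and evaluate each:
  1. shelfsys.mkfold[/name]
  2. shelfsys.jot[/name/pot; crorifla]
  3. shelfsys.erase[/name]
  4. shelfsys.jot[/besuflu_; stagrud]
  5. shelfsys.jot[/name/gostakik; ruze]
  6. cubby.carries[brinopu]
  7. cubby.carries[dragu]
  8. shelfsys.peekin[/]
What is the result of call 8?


Using shelfsys.mkfold on p: /name: ok.
I try shelfsys.jot on p: /name/pot, c: crorifla, giving created.
I invoke shelfsys.erase on p: /name, and see ToolError: not empty.
I call shelfsys.jot on p: /besuflu_, c: stagrud, and observe created.
Next I call shelfsys.jot on p: /name/gostakik, c: ruze, yielding created.
I try cubby.carries on k: brinopu, giving yes.
Using cubby.carries on k: dragu, which returns no.
I use shelfsys.peekin on p: /, — result: [besuflu_, ho, name/].

Answer: [besuflu_, ho, name/]


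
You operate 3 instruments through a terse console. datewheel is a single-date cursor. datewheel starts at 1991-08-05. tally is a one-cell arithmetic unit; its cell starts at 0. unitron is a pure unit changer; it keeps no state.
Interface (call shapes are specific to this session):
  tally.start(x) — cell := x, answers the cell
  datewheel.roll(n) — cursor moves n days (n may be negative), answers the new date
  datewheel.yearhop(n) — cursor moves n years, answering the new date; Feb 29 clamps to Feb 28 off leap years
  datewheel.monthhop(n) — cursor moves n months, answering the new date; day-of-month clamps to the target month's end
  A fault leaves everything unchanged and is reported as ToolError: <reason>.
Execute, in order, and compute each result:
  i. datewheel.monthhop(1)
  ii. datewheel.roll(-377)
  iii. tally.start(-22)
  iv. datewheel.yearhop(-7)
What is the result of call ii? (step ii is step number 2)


Using datewheel.monthhop with n: 1, and observe 1991-09-05.
Next I call datewheel.roll with n: -377, and see 1990-08-24.
Using tally.start with x: -22, which returns -22.
Now I run datewheel.yearhop with n: -7, → 1983-08-24.

Answer: 1990-08-24


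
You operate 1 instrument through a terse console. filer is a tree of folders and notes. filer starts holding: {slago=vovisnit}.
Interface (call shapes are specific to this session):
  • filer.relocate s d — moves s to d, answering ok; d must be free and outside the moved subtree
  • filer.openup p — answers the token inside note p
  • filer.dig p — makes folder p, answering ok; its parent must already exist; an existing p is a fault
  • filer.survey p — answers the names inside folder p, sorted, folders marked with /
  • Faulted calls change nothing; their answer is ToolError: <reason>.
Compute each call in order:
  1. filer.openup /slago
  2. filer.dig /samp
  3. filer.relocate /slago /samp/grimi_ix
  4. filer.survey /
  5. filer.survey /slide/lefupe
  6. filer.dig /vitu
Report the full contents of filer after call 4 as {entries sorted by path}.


Answer: {samp/, samp/grimi_ix=vovisnit}

Derivation:
I use filer.openup on p=/slago, which returns vovisnit.
Using filer.dig on p=/samp, giving ok.
I call filer.relocate on s=/slago, d=/samp/grimi_ix, yielding ok.
Using filer.survey on p=/: [samp/].
I call filer.survey on p=/slide/lefupe, yielding ToolError: not found.
I invoke filer.dig on p=/vitu, and see ok.


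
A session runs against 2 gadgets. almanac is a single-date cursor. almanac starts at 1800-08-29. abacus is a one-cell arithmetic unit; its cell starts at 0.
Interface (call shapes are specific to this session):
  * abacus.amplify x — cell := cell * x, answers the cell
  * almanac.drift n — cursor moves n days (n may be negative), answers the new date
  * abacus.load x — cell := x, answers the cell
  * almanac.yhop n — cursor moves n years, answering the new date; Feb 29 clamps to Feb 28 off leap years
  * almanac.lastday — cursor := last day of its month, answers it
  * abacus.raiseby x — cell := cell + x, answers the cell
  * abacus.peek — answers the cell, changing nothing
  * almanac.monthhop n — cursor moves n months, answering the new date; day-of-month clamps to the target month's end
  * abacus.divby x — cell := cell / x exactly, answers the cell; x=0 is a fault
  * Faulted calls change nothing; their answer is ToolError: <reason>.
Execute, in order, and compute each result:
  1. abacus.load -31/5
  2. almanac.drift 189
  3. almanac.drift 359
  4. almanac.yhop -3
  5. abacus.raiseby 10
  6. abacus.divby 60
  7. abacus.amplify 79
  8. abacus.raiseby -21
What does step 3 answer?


;; 1. abacus.load(-31/5) : -31/5
;; 2. almanac.drift(189) : 1801-03-06
;; 3. almanac.drift(359) : 1802-02-28
;; 4. almanac.yhop(-3) : 1799-02-28
;; 5. abacus.raiseby(10) : 19/5
;; 6. abacus.divby(60) : 19/300
;; 7. abacus.amplify(79) : 1501/300
;; 8. abacus.raiseby(-21) : -4799/300

Answer: 1802-02-28


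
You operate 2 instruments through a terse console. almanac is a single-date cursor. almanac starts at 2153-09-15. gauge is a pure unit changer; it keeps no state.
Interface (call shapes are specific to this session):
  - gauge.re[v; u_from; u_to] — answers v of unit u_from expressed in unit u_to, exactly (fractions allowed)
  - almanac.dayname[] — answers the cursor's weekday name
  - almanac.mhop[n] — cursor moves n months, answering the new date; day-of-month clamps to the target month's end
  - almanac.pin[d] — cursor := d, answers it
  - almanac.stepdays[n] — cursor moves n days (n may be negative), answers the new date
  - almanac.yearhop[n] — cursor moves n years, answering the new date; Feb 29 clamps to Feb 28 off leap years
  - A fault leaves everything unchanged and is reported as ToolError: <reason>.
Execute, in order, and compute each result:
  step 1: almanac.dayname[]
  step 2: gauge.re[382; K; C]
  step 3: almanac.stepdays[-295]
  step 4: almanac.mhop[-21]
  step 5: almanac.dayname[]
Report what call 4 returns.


==> almanac.dayname()
<== Saturday
==> gauge.re(v→382, u_from→K, u_to→C)
<== 2177/20
==> almanac.stepdays(n→-295)
<== 2152-11-24
==> almanac.mhop(n→-21)
<== 2151-02-24
==> almanac.dayname()
<== Wednesday

Answer: 2151-02-24


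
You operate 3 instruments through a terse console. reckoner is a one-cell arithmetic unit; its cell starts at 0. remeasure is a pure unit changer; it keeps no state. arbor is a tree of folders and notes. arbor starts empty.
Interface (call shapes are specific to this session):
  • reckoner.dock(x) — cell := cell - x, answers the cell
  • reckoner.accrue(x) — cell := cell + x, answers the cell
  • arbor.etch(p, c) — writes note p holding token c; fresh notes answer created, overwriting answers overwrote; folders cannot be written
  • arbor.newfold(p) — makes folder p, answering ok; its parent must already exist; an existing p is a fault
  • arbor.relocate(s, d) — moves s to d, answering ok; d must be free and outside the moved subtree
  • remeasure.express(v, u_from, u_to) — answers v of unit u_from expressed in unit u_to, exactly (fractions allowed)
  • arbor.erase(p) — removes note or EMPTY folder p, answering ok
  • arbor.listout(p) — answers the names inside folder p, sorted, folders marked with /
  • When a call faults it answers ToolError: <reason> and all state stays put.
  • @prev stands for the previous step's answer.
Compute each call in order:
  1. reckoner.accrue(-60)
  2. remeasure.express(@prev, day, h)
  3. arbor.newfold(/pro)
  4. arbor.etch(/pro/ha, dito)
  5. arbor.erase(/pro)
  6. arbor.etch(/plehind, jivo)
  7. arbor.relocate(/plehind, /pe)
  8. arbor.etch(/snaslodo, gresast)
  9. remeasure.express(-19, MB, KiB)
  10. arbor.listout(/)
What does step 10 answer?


$ accrue x='-60'
  -60
$ express v='@prev' u_from='day' u_to='h'
  -1440
$ newfold p='/pro'
  ok
$ etch p='/pro/ha' c='dito'
  created
$ erase p='/pro'
  ToolError: not empty
$ etch p='/plehind' c='jivo'
  created
$ relocate s='/plehind' d='/pe'
  ok
$ etch p='/snaslodo' c='gresast'
  created
$ express v='-19' u_from='MB' u_to='KiB'
  -296875/16
$ listout p='/'
  [pe, pro/, snaslodo]

Answer: [pe, pro/, snaslodo]


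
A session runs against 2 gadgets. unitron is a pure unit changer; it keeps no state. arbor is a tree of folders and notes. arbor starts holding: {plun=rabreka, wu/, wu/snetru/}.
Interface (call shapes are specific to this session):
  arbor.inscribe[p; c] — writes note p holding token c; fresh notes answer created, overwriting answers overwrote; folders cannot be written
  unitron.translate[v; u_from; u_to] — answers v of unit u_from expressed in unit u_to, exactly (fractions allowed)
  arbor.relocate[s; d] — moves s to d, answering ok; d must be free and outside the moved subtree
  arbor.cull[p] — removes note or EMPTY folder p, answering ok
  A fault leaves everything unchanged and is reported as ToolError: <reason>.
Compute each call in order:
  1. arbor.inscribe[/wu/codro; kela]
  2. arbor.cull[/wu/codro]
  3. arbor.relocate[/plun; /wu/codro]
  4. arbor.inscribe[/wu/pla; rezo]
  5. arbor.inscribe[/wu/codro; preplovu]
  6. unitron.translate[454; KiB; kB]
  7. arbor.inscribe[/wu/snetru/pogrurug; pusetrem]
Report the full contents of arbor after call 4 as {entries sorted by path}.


Answer: {wu/, wu/codro=rabreka, wu/pla=rezo, wu/snetru/}

Derivation:
-> arbor.inscribe(p='/wu/codro', c='kela')
<- created
-> arbor.cull(p='/wu/codro')
<- ok
-> arbor.relocate(s='/plun', d='/wu/codro')
<- ok
-> arbor.inscribe(p='/wu/pla', c='rezo')
<- created
-> arbor.inscribe(p='/wu/codro', c='preplovu')
<- overwrote
-> unitron.translate(v='454', u_from='KiB', u_to='kB')
<- 58112/125
-> arbor.inscribe(p='/wu/snetru/pogrurug', c='pusetrem')
<- created


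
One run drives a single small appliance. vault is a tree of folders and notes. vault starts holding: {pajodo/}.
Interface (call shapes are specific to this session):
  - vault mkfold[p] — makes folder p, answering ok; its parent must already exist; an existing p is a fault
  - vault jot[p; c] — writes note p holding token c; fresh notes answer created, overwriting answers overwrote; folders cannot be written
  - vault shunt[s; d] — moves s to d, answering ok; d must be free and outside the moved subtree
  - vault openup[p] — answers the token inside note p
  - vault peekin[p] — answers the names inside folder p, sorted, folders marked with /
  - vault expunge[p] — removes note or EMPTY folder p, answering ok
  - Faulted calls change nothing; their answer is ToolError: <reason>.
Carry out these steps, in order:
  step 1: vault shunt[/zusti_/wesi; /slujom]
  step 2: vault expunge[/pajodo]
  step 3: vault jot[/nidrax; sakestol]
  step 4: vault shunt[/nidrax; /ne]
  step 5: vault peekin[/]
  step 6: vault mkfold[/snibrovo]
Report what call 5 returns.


;; 1. vault shunt(s→/zusti_/wesi, d→/slujom) : ToolError: not found
;; 2. vault expunge(p→/pajodo) : ok
;; 3. vault jot(p→/nidrax, c→sakestol) : created
;; 4. vault shunt(s→/nidrax, d→/ne) : ok
;; 5. vault peekin(p→/) : [ne]
;; 6. vault mkfold(p→/snibrovo) : ok

Answer: [ne]


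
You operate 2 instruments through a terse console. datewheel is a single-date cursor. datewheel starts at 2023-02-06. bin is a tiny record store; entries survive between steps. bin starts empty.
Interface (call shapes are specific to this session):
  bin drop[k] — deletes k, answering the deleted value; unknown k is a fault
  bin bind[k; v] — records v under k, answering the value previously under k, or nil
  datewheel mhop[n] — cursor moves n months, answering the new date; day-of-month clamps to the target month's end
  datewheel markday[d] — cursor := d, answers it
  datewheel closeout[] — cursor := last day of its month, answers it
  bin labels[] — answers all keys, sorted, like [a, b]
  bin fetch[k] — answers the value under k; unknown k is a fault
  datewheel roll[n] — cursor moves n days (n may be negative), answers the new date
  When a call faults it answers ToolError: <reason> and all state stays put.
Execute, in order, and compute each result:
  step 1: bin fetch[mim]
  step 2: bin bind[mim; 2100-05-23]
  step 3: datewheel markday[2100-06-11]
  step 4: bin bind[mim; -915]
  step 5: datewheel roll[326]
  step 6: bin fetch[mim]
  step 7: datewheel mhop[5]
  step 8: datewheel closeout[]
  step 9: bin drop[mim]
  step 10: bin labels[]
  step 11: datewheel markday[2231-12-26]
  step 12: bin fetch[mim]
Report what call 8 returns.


Answer: 2101-10-31

Derivation:
>> bin fetch(k→mim)
<< ToolError: no such key mim
>> bin bind(k→mim, v→2100-05-23)
<< nil
>> datewheel markday(d→2100-06-11)
<< 2100-06-11
>> bin bind(k→mim, v→-915)
<< 2100-05-23
>> datewheel roll(n→326)
<< 2101-05-03
>> bin fetch(k→mim)
<< -915
>> datewheel mhop(n→5)
<< 2101-10-03
>> datewheel closeout()
<< 2101-10-31
>> bin drop(k→mim)
<< -915
>> bin labels()
<< []
>> datewheel markday(d→2231-12-26)
<< 2231-12-26
>> bin fetch(k→mim)
<< ToolError: no such key mim


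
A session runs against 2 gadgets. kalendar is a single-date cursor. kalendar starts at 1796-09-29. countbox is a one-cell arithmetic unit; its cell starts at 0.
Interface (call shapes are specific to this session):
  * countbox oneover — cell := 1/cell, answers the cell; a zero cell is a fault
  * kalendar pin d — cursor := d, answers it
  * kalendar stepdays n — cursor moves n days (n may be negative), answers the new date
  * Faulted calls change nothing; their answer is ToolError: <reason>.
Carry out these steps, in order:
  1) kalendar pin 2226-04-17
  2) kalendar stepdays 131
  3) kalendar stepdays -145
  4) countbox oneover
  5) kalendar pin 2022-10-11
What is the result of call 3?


Answer: 2226-04-03

Derivation:
[in] kalendar pin d→2226-04-17
:: 2226-04-17
[in] kalendar stepdays n→131
:: 2226-08-26
[in] kalendar stepdays n→-145
:: 2226-04-03
[in] countbox oneover
:: ToolError: reciprocal of zero
[in] kalendar pin d→2022-10-11
:: 2022-10-11


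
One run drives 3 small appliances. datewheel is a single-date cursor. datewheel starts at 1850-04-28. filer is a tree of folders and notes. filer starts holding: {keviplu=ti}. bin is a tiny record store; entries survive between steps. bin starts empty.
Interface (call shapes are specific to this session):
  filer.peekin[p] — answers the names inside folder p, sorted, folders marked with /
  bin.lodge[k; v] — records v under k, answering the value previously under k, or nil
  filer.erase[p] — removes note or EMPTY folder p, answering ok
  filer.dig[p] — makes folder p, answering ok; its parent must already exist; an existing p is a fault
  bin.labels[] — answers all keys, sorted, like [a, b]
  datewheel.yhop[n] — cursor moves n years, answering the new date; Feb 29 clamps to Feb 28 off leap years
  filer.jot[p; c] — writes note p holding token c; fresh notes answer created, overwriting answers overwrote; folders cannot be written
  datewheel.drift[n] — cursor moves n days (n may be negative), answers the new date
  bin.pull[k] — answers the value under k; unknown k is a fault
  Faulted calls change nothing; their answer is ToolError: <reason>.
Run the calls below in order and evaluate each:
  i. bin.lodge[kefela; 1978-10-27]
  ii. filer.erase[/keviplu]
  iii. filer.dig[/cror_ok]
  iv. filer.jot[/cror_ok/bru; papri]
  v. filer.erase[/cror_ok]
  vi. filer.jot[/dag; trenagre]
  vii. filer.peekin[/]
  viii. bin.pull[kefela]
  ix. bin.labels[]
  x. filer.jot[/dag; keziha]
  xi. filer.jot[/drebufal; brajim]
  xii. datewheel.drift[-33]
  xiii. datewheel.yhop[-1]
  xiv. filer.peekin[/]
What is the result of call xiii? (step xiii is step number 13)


Answer: 1849-03-26

Derivation:
-- 1. bin.lodge(k: kefela, v: 1978-10-27) : nil
-- 2. filer.erase(p: /keviplu) : ok
-- 3. filer.dig(p: /cror_ok) : ok
-- 4. filer.jot(p: /cror_ok/bru, c: papri) : created
-- 5. filer.erase(p: /cror_ok) : ToolError: not empty
-- 6. filer.jot(p: /dag, c: trenagre) : created
-- 7. filer.peekin(p: /) : [cror_ok/, dag]
-- 8. bin.pull(k: kefela) : 1978-10-27
-- 9. bin.labels() : [kefela]
-- 10. filer.jot(p: /dag, c: keziha) : overwrote
-- 11. filer.jot(p: /drebufal, c: brajim) : created
-- 12. datewheel.drift(n: -33) : 1850-03-26
-- 13. datewheel.yhop(n: -1) : 1849-03-26
-- 14. filer.peekin(p: /) : [cror_ok/, dag, drebufal]


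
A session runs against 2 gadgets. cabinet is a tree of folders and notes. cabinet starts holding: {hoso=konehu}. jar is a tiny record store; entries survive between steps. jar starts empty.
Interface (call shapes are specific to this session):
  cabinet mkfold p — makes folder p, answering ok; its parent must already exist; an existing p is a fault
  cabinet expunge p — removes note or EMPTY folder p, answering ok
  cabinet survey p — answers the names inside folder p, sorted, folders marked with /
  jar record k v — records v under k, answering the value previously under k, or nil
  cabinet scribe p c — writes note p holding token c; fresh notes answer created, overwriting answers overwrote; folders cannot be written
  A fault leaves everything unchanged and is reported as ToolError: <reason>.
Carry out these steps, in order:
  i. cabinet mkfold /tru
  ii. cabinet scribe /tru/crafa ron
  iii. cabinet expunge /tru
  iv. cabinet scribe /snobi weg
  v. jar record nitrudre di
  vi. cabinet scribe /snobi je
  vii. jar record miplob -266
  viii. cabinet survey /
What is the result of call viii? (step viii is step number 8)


> cabinet mkfold p='/tru'
[out] ok
> cabinet scribe p='/tru/crafa' c='ron'
[out] created
> cabinet expunge p='/tru'
[out] ToolError: not empty
> cabinet scribe p='/snobi' c='weg'
[out] created
> jar record k='nitrudre' v='di'
[out] nil
> cabinet scribe p='/snobi' c='je'
[out] overwrote
> jar record k='miplob' v='-266'
[out] nil
> cabinet survey p='/'
[out] [hoso, snobi, tru/]

Answer: [hoso, snobi, tru/]


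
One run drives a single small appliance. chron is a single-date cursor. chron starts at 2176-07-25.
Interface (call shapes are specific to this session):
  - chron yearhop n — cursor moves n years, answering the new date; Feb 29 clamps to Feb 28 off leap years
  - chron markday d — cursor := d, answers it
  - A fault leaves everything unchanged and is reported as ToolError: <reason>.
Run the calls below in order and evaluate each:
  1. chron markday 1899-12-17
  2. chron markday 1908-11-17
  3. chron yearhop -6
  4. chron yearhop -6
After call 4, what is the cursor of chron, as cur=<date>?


Answer: cur=1896-11-17

Derivation:
Now I run chron markday with d: 1899-12-17, giving 1899-12-17.
Using chron markday with d: 1908-11-17, yielding 1908-11-17.
Then chron yearhop with n: -6, giving 1902-11-17.
I use chron yearhop with n: -6, and get 1896-11-17.


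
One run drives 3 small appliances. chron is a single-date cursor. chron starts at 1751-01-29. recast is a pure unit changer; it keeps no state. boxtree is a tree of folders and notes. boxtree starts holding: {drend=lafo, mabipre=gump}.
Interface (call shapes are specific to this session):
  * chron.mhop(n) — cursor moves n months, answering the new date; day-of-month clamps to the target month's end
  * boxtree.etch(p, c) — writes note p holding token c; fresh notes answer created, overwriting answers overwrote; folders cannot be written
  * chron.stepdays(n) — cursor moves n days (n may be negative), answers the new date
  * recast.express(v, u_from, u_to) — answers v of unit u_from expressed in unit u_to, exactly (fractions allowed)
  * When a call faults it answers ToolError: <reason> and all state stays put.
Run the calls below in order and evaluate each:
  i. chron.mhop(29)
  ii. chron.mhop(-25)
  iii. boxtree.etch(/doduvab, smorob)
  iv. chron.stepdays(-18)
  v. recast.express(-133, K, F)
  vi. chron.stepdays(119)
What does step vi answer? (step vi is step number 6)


Answer: 1751-09-07

Derivation:
-- chron.mhop(n: 29) => 1753-06-29
-- chron.mhop(n: -25) => 1751-05-29
-- boxtree.etch(p: /doduvab, c: smorob) => created
-- chron.stepdays(n: -18) => 1751-05-11
-- recast.express(v: -133, u_from: K, u_to: F) => -69907/100
-- chron.stepdays(n: 119) => 1751-09-07


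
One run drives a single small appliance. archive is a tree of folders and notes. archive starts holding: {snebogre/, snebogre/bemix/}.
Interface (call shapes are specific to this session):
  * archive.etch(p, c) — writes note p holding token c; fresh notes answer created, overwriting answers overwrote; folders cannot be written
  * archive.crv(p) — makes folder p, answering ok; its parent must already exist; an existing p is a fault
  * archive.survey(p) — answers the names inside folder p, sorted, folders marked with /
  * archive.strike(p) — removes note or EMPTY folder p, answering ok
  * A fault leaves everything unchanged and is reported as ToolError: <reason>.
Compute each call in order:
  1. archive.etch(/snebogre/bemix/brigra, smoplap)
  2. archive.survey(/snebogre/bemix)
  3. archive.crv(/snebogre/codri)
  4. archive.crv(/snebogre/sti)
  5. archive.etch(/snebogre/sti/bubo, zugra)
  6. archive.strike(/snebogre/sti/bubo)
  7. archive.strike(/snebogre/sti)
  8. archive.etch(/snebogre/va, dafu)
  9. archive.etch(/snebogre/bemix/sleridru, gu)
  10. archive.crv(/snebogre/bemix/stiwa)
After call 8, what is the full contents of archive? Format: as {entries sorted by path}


Answer: {snebogre/, snebogre/bemix/, snebogre/bemix/brigra=smoplap, snebogre/codri/, snebogre/va=dafu}

Derivation:
I call archive.etch on p='/snebogre/bemix/brigra', c='smoplap', — result: created.
I call archive.survey on p='/snebogre/bemix', and see [brigra].
Invoking archive.crv on p='/snebogre/codri', → ok.
I try archive.crv on p='/snebogre/sti': ok.
Then archive.etch on p='/snebogre/sti/bubo', c='zugra', and observe created.
I try archive.strike on p='/snebogre/sti/bubo', and observe ok.
Then archive.strike on p='/snebogre/sti', giving ok.
I try archive.etch on p='/snebogre/va', c='dafu', giving created.
I call archive.etch on p='/snebogre/bemix/sleridru', c='gu', → created.
I use archive.crv on p='/snebogre/bemix/stiwa': ok.


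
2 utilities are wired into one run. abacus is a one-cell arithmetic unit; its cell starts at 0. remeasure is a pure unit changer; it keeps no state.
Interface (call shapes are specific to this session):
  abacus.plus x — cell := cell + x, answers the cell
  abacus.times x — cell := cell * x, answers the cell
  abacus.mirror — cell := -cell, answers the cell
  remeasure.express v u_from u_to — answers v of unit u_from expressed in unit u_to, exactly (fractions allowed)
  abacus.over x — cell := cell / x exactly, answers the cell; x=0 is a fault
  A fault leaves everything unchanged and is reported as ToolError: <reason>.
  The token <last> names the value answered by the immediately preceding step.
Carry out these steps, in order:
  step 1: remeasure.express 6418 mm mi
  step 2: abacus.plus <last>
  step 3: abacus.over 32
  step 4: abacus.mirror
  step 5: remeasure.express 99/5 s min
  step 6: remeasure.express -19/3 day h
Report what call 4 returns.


Answer: -3209/25749504

Derivation:
> remeasure.express v=6418 u_from=mm u_to=mi
  3209/804672
> abacus.plus x=<last>
  3209/804672
> abacus.over x=32
  3209/25749504
> abacus.mirror
  -3209/25749504
> remeasure.express v=99/5 u_from=s u_to=min
  33/100
> remeasure.express v=-19/3 u_from=day u_to=h
  -152


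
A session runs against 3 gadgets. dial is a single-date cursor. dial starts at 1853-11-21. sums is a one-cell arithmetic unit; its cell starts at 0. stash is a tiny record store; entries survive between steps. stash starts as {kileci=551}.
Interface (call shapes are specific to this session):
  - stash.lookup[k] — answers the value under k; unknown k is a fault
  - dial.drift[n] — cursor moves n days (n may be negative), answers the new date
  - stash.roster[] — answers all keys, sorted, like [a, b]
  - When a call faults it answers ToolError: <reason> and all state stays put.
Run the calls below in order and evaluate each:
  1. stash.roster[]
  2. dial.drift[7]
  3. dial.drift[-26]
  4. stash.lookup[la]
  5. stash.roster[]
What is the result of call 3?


Answer: 1853-11-02

Derivation:
I call stash.roster(), which returns [kileci].
I try dial.drift using n→7, giving 1853-11-28.
I call dial.drift using n→-26, which returns 1853-11-02.
Using stash.lookup using k→la, yielding ToolError: no such key la.
Next I call stash.roster(), and observe [kileci].


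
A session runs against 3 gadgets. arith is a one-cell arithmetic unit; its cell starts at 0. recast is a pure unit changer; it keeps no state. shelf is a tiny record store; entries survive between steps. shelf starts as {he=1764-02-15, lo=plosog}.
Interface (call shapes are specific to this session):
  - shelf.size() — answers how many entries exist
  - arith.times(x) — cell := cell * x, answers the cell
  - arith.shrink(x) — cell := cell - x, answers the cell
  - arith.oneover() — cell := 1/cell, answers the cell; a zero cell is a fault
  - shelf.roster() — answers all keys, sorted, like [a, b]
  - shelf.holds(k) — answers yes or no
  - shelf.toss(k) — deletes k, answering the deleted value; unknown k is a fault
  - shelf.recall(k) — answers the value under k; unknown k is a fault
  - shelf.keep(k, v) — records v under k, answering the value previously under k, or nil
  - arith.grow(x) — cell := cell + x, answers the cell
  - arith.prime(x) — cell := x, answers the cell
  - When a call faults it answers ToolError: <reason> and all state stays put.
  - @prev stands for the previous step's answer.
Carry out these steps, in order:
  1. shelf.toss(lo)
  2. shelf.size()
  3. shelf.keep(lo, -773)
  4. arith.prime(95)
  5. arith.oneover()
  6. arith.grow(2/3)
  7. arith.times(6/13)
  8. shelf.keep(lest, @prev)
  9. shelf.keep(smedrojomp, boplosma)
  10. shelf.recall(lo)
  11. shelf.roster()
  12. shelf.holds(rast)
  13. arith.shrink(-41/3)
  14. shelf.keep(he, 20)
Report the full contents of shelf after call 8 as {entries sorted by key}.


>> shelf.toss(lo)
<< plosog
>> shelf.size()
<< 1
>> shelf.keep(lo, -773)
<< nil
>> arith.prime(95)
<< 95
>> arith.oneover()
<< 1/95
>> arith.grow(2/3)
<< 193/285
>> arith.times(6/13)
<< 386/1235
>> shelf.keep(lest, @prev)
<< nil
>> shelf.keep(smedrojomp, boplosma)
<< nil
>> shelf.recall(lo)
<< -773
>> shelf.roster()
<< [he, lest, lo, smedrojomp]
>> shelf.holds(rast)
<< no
>> arith.shrink(-41/3)
<< 51793/3705
>> shelf.keep(he, 20)
<< 1764-02-15

Answer: {he=1764-02-15, lest=386/1235, lo=-773}


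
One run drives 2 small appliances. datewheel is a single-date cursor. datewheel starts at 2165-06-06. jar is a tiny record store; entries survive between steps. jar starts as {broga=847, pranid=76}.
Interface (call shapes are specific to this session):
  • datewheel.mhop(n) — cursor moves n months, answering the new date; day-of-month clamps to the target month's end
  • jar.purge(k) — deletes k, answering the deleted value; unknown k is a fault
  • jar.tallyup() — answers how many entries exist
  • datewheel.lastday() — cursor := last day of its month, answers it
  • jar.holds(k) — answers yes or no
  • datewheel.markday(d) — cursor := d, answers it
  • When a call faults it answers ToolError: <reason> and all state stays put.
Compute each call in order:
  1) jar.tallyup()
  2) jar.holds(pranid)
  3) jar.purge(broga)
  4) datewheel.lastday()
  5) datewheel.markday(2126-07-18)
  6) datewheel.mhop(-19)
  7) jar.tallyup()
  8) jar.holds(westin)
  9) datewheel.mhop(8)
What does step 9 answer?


Answer: 2125-08-18

Derivation:
% 1. jar.tallyup() ~> 2
% 2. jar.holds(k→pranid) ~> yes
% 3. jar.purge(k→broga) ~> 847
% 4. datewheel.lastday() ~> 2165-06-30
% 5. datewheel.markday(d→2126-07-18) ~> 2126-07-18
% 6. datewheel.mhop(n→-19) ~> 2124-12-18
% 7. jar.tallyup() ~> 1
% 8. jar.holds(k→westin) ~> no
% 9. datewheel.mhop(n→8) ~> 2125-08-18


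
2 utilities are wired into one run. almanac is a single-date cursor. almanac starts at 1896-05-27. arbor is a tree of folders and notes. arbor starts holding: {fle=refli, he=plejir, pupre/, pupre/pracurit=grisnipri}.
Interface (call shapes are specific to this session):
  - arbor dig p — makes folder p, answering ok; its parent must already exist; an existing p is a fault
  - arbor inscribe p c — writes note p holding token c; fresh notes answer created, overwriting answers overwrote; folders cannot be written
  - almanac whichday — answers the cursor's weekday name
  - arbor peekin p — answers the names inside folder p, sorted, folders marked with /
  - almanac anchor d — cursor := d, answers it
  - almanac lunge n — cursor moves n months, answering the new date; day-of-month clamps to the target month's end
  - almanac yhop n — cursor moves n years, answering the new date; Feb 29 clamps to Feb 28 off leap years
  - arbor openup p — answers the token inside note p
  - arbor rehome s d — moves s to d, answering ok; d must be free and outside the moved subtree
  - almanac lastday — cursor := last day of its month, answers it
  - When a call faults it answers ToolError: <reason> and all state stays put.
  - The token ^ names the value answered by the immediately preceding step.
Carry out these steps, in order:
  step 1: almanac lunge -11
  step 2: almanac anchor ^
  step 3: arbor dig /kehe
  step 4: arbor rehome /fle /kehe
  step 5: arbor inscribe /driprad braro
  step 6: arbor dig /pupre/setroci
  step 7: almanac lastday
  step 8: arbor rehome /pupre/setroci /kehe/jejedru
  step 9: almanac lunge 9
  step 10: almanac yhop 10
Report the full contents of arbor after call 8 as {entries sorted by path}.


I run almanac lunge on n→-11, yielding 1895-06-27.
Calling almanac anchor on d→^: 1895-06-27.
Calling arbor dig on p→/kehe, yielding ok.
Using arbor rehome on s→/fle, d→/kehe, giving ToolError: exists.
Calling arbor inscribe on p→/driprad, c→braro, — result: created.
Then arbor dig on p→/pupre/setroci, giving ok.
Next I call almanac lastday: 1895-06-30.
I run arbor rehome on s→/pupre/setroci, d→/kehe/jejedru, → ok.
Calling almanac lunge on n→9, → 1896-03-30.
Invoking almanac yhop on n→10, which returns 1906-03-30.

Answer: {driprad=braro, fle=refli, he=plejir, kehe/, kehe/jejedru/, pupre/, pupre/pracurit=grisnipri}


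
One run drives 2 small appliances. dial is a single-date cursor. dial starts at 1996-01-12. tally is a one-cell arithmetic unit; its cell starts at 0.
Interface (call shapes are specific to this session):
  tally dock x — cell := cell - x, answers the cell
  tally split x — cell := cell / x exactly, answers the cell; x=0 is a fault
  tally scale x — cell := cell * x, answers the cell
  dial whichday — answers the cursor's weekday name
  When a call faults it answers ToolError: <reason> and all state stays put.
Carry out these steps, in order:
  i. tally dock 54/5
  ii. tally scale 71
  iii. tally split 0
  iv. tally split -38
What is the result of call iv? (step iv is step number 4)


Do: tally dock[x=54/5]
See: -54/5
Do: tally scale[x=71]
See: -3834/5
Do: tally split[x=0]
See: ToolError: division by zero
Do: tally split[x=-38]
See: 1917/95

Answer: 1917/95


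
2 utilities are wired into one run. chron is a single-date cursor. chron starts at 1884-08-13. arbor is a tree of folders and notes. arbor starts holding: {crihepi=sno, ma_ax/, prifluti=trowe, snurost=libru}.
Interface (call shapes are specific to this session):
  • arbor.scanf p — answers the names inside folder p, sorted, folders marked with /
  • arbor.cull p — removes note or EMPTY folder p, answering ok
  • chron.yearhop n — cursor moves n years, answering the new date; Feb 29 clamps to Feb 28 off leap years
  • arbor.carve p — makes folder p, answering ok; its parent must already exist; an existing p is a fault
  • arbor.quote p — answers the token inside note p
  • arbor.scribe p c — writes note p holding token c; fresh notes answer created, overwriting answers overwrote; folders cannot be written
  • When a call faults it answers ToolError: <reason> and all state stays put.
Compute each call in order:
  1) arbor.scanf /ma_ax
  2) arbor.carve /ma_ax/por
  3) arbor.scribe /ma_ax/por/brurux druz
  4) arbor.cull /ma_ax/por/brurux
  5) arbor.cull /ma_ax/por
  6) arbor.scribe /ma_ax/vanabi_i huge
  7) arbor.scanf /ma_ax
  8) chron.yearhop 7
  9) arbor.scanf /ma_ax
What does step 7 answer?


-- 1. arbor.scanf(/ma_ax) => []
-- 2. arbor.carve(/ma_ax/por) => ok
-- 3. arbor.scribe(/ma_ax/por/brurux, druz) => created
-- 4. arbor.cull(/ma_ax/por/brurux) => ok
-- 5. arbor.cull(/ma_ax/por) => ok
-- 6. arbor.scribe(/ma_ax/vanabi_i, huge) => created
-- 7. arbor.scanf(/ma_ax) => [vanabi_i]
-- 8. chron.yearhop(7) => 1891-08-13
-- 9. arbor.scanf(/ma_ax) => [vanabi_i]

Answer: [vanabi_i]
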